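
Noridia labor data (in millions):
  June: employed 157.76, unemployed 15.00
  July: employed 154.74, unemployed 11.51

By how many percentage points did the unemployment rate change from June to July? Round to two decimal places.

The unemployment rate changed by −1.76 percentage points.

June: labor force = 157.76 + 15.00 = 172.76; u = 15.00/172.76 = 8.68%.
July: labor force = 154.74 + 11.51 = 166.25; u = 11.51/166.25 = 6.92%.
Change = 6.92% − 8.68% = −1.76 pp.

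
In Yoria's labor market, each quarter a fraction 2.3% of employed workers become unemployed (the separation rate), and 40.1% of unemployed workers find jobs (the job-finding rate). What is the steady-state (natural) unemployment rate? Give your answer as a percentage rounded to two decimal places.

Steady-state unemployment rate ≈ 5.42%.

At steady state the flows balance: s·E = f·U, so U/(E+U) = s/(s+f).
u* = 2.3 / (2.3 + 40.1) = 2.3 / 42.40 = 5.42%.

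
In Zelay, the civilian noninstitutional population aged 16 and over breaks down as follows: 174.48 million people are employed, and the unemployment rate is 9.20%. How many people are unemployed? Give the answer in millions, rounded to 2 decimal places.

About 17.68 million are unemployed.

Let U be the number unemployed. The labor force is E + U, and U/(E+U) = 0.0920.
So U = 0.0920 × 174.48 / (1 − 0.0920) = 16.0522 / 0.9080 ≈ 17.68 million.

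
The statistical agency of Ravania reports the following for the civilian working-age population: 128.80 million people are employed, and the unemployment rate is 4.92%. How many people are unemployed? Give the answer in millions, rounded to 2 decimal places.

About 6.66 million are unemployed.

Let U be the number unemployed. The labor force is E + U, and U/(E+U) = 0.0492.
So U = 0.0492 × 128.80 / (1 − 0.0492) = 6.3370 / 0.9508 ≈ 6.66 million.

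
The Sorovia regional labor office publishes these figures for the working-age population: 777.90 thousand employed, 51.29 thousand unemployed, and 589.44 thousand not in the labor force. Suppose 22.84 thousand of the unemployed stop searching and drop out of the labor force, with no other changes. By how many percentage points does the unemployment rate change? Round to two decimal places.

The unemployment rate changes by −2.66 percentage points.

Initially, labor force = 777.90 + 51.29 = 829.19 thousand, so u = 51.29/829.19 = 6.19%.
After the change, unemployed and labor force both fall by 22.84 → E = 777.90, U = 28.45, labor force = 806.35 thousand.
New unemployment rate = 28.45 / 806.35 = 3.53%.
Change = 3.53% − 6.19% = −2.66 percentage points.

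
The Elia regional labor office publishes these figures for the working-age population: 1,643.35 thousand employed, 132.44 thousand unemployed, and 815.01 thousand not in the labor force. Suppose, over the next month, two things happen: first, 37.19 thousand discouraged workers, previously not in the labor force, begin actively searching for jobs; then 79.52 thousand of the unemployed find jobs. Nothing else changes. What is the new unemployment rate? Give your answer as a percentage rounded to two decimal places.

New unemployment rate ≈ 4.97%.

Initially, labor force = 1,643.35 + 132.44 = 1,775.79 thousand, so u = 132.44/1,775.79 = 7.46%.
After the first change, unemployed and labor force both rise by 37.19 → E = 1,643.35, U = 169.63, labor force = 1,812.98 thousand.
After the second change, unemployed falls and employed rises by 79.52; labor force unchanged → E = 1,722.87, U = 90.11, labor force = 1,812.98 thousand.
New unemployment rate = 90.11 / 1,812.98 = 4.97%.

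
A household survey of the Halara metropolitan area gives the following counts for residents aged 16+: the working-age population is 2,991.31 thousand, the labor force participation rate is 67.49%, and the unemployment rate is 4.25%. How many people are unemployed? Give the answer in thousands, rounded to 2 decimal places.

Labor force = 0.6749 × 2,991.31 = 2,018.84 thousand.
Unemployed = 0.0425 × 2,018.84 ≈ 85.80 thousand.

About 85.80 thousand are unemployed.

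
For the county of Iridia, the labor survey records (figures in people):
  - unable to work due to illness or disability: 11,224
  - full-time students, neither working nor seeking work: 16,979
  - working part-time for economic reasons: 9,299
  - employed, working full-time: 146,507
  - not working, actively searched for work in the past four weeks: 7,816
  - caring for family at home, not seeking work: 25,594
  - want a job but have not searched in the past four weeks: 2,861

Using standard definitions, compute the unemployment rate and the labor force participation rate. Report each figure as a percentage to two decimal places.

Unemployment rate ≈ 4.78%; labor force participation rate ≈ 74.28%.

Employed = 9,299 + 146,507 = 155,806 (anyone who worked, including part-time for economic reasons, counts as employed).
Unemployed = 7,816.
Labor force = 155,806 + 7,816 = 163,622.
Not in labor force = 11,224 + 16,979 + 25,594 + 2,861 = 56,658 (those not working and not actively searching are outside the labor force — including those who want a job but have given up searching).
Civilian working-age population = 163,622 + 56,658 = 220,280.
Unemployment rate = 7,816 / 163,622 = 4.78%.
Labor force participation rate = 163,622 / 220,280 = 74.28%.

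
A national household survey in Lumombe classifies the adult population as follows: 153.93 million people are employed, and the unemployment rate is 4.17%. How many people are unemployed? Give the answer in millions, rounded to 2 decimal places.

About 6.70 million are unemployed.

Let U be the number unemployed. The labor force is E + U, and U/(E+U) = 0.0417.
So U = 0.0417 × 153.93 / (1 − 0.0417) = 6.4189 / 0.9583 ≈ 6.70 million.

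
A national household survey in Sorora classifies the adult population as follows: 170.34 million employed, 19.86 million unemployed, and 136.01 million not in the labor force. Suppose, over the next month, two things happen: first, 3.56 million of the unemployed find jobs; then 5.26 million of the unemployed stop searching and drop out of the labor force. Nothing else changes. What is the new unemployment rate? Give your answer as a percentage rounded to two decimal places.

New unemployment rate ≈ 5.97%.

Initially, labor force = 170.34 + 19.86 = 190.20 million, so u = 19.86/190.20 = 10.44%.
After the first change, unemployed falls and employed rises by 3.56; labor force unchanged → E = 173.90, U = 16.30, labor force = 190.20 million.
After the second change, unemployed and labor force both fall by 5.26 → E = 173.90, U = 11.04, labor force = 184.94 million.
New unemployment rate = 11.04 / 184.94 = 5.97%.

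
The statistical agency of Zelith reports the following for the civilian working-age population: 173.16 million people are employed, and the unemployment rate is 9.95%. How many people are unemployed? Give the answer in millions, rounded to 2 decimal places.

About 19.13 million are unemployed.

Let U be the number unemployed. The labor force is E + U, and U/(E+U) = 0.0995.
So U = 0.0995 × 173.16 / (1 − 0.0995) = 17.2294 / 0.9005 ≈ 19.13 million.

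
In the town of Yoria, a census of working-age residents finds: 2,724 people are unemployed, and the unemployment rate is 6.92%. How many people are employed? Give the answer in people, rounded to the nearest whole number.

Labor force = U / u = 2,724 / 0.0692 ≈ 39,364.
Employed = labor force − unemployed = 39,364 − 2,724 = 36,640.

About 36,640 are employed.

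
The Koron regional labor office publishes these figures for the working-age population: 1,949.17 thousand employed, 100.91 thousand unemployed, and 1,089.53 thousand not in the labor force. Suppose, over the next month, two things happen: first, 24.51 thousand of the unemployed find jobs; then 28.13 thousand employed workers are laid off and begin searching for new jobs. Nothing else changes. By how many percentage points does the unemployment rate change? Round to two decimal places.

The unemployment rate changes by +0.18 percentage points.

Initially, labor force = 1,949.17 + 100.91 = 2,050.08 thousand, so u = 100.91/2,050.08 = 4.92%.
After the first change, unemployed falls and employed rises by 24.51; labor force unchanged → E = 1,973.68, U = 76.40, labor force = 2,050.08 thousand.
After the second change, employed falls and unemployed rises by 28.13; labor force unchanged → E = 1,945.55, U = 104.53, labor force = 2,050.08 thousand.
New unemployment rate = 104.53 / 2,050.08 = 5.10%.
Change = 5.10% − 4.92% = +0.18 percentage points.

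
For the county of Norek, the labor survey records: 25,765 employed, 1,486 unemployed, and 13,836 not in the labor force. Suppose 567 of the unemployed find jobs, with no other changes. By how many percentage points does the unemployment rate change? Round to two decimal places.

The unemployment rate changes by −2.08 percentage points.

Initially, labor force = 25,765 + 1,486 = 27,251, so u = 1,486/27,251 = 5.45%.
After the change, unemployed falls and employed rises by 567; labor force unchanged → E = 26,332, U = 919, labor force = 27,251.
New unemployment rate = 919 / 27,251 = 3.37%.
Change = 3.37% − 5.45% = −2.08 percentage points.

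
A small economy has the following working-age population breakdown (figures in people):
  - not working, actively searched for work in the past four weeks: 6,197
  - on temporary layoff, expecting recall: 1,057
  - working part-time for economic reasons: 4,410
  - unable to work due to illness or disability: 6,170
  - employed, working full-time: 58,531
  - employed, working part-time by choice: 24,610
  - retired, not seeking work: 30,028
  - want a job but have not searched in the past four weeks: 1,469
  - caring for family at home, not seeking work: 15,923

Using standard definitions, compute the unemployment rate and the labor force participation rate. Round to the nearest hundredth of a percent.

Employed = 4,410 + 58,531 + 24,610 = 87,551 (anyone who worked, including part-time for economic reasons, counts as employed).
Unemployed = 6,197 + 1,057 = 7,254 (jobless and actively searching, or on temporary layoff).
Labor force = 87,551 + 7,254 = 94,805.
Not in labor force = 6,170 + 30,028 + 1,469 + 15,923 = 53,590 (those not working and not actively searching are outside the labor force — including those who want a job but have given up searching).
Civilian working-age population = 94,805 + 53,590 = 148,395.
Unemployment rate = 7,254 / 94,805 = 7.65%.
Labor force participation rate = 94,805 / 148,395 = 63.89%.

Unemployment rate ≈ 7.65%; labor force participation rate ≈ 63.89%.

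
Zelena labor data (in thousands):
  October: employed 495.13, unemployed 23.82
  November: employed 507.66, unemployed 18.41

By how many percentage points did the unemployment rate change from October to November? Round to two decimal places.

The unemployment rate changed by −1.09 percentage points.

October: labor force = 495.13 + 23.82 = 518.95; u = 23.82/518.95 = 4.59%.
November: labor force = 507.66 + 18.41 = 526.07; u = 18.41/526.07 = 3.50%.
Change = 3.50% − 4.59% = −1.09 pp.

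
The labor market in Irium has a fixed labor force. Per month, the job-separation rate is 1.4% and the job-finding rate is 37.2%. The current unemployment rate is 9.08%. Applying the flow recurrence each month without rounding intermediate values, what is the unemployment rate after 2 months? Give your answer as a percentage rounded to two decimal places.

Unemployment rate after two months ≈ 5.68%.

With a fixed labor force, u_{t+1} = u_t + s·(1−u_t) − f·u_t = u_t·(1−s−f) + s.
Here 1−s−f = 0.614 and s = 0.014.
u_1 = 0.090800 × 0.614 + 0.014 = 0.069751.
u_2 = 0.069751 × 0.614 + 0.014 = 0.056827.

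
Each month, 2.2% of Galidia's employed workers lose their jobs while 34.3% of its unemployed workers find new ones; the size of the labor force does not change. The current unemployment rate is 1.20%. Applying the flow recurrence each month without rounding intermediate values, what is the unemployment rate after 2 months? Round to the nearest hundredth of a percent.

With a fixed labor force, u_{t+1} = u_t + s·(1−u_t) − f·u_t = u_t·(1−s−f) + s.
Here 1−s−f = 0.635 and s = 0.022.
u_1 = 0.012000 × 0.635 + 0.022 = 0.029620.
u_2 = 0.029620 × 0.635 + 0.022 = 0.040809.

Unemployment rate after two months ≈ 4.08%.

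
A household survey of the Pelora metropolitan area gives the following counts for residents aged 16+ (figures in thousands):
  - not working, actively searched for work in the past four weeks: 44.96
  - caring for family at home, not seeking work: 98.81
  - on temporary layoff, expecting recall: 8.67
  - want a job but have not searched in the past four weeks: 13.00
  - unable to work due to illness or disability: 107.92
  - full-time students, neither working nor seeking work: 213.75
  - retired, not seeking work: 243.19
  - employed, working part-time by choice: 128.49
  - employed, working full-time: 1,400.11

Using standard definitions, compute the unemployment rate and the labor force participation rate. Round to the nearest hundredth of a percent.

Employed = 128.49 + 1,400.11 = 1,528.60 thousand.
Unemployed = 44.96 + 8.67 = 53.63 thousand (jobless and actively searching, or on temporary layoff).
Labor force = 1,528.60 + 53.63 = 1,582.23 thousand.
Not in labor force = 98.81 + 13.00 + 107.92 + 213.75 + 243.19 = 676.67 thousand (those not working and not actively searching are outside the labor force — including those who want a job but have given up searching).
Civilian working-age population = 1,582.23 + 676.67 = 2,258.90 thousand.
Unemployment rate = 53.63 / 1,582.23 = 3.39%.
Labor force participation rate = 1,582.23 / 2,258.90 = 70.04%.

Unemployment rate ≈ 3.39%; labor force participation rate ≈ 70.04%.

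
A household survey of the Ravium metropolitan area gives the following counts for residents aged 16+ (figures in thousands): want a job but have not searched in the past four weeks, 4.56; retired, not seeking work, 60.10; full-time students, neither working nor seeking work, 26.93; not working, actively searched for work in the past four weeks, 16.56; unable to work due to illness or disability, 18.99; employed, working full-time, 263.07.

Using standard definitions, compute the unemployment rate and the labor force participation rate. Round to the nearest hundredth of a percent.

Unemployment rate ≈ 5.92%; labor force participation rate ≈ 71.66%.

Employed = 263.07 thousand.
Unemployed = 16.56 thousand.
Labor force = 263.07 + 16.56 = 279.63 thousand.
Not in labor force = 4.56 + 60.10 + 26.93 + 18.99 = 110.58 thousand (those not working and not actively searching are outside the labor force — including those who want a job but have given up searching).
Civilian working-age population = 279.63 + 110.58 = 390.21 thousand.
Unemployment rate = 16.56 / 279.63 = 5.92%.
Labor force participation rate = 279.63 / 390.21 = 71.66%.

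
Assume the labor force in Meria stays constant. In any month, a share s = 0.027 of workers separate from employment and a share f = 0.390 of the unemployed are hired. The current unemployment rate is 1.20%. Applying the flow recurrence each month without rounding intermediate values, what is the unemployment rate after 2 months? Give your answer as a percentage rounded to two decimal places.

With a fixed labor force, u_{t+1} = u_t + s·(1−u_t) − f·u_t = u_t·(1−s−f) + s.
Here 1−s−f = 0.583 and s = 0.027.
u_1 = 0.012000 × 0.583 + 0.027 = 0.033996.
u_2 = 0.033996 × 0.583 + 0.027 = 0.046820.

Unemployment rate after two months ≈ 4.68%.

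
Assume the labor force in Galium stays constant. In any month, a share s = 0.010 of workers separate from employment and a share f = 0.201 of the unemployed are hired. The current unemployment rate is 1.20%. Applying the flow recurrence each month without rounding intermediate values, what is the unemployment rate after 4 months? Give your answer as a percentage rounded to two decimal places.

Unemployment rate after four months ≈ 3.37%.

With a fixed labor force, u_{t+1} = u_t + s·(1−u_t) − f·u_t = u_t·(1−s−f) + s.
Here 1−s−f = 0.789 and s = 0.010.
u_1 = 0.012000 × 0.789 + 0.010 = 0.019468.
u_2 = 0.019468 × 0.789 + 0.010 = 0.025360.
u_3 = 0.025360 × 0.789 + 0.010 = 0.030009.
u_4 = 0.030009 × 0.789 + 0.010 = 0.033677.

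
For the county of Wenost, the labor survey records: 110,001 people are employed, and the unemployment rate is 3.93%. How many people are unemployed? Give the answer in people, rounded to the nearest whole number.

About 4,500 are unemployed.

Let U be the number unemployed. The labor force is E + U, and U/(E+U) = 0.0393.
So U = 0.0393 × 110,001 / (1 − 0.0393) = 4323.04 / 0.9607 ≈ 4,500.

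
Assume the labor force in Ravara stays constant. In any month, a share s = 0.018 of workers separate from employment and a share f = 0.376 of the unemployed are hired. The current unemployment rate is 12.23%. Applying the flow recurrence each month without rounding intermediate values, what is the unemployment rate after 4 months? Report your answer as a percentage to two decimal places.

With a fixed labor force, u_{t+1} = u_t + s·(1−u_t) − f·u_t = u_t·(1−s−f) + s.
Here 1−s−f = 0.606 and s = 0.018.
u_1 = 0.122300 × 0.606 + 0.018 = 0.092114.
u_2 = 0.092114 × 0.606 + 0.018 = 0.073821.
u_3 = 0.073821 × 0.606 + 0.018 = 0.062736.
u_4 = 0.062736 × 0.606 + 0.018 = 0.056018.

Unemployment rate after four months ≈ 5.60%.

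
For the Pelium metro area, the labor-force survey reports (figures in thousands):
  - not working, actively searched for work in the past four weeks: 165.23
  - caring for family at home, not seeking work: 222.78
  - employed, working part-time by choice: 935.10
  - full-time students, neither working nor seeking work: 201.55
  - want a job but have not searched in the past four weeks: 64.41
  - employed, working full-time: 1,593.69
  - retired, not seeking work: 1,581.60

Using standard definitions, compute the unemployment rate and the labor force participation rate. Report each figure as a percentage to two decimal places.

Unemployment rate ≈ 6.13%; labor force participation rate ≈ 56.55%.

Employed = 935.10 + 1,593.69 = 2,528.79 thousand.
Unemployed = 165.23 thousand.
Labor force = 2,528.79 + 165.23 = 2,694.02 thousand.
Not in labor force = 222.78 + 201.55 + 64.41 + 1,581.60 = 2,070.34 thousand (those not working and not actively searching are outside the labor force — including those who want a job but have given up searching).
Civilian working-age population = 2,694.02 + 2,070.34 = 4,764.36 thousand.
Unemployment rate = 165.23 / 2,694.02 = 6.13%.
Labor force participation rate = 2,694.02 / 4,764.36 = 56.55%.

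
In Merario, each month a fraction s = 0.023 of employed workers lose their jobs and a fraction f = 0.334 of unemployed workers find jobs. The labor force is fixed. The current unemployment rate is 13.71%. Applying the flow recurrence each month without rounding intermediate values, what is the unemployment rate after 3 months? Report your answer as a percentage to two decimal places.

With a fixed labor force, u_{t+1} = u_t + s·(1−u_t) − f·u_t = u_t·(1−s−f) + s.
Here 1−s−f = 0.643 and s = 0.023.
u_1 = 0.137100 × 0.643 + 0.023 = 0.111155.
u_2 = 0.111155 × 0.643 + 0.023 = 0.094473.
u_3 = 0.094473 × 0.643 + 0.023 = 0.083746.

Unemployment rate after three months ≈ 8.37%.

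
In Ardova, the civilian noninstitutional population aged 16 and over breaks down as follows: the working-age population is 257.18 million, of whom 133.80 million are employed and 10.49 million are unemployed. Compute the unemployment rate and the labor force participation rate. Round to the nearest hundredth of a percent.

Unemployment rate ≈ 7.27%; labor force participation rate ≈ 56.10%.

Labor force = employed + unemployed = 133.80 + 10.49 = 144.29 million.
Unemployment rate = 10.49 / 144.29 = 7.27%.
Labor force participation rate = 144.29 / 257.18 = 56.10%.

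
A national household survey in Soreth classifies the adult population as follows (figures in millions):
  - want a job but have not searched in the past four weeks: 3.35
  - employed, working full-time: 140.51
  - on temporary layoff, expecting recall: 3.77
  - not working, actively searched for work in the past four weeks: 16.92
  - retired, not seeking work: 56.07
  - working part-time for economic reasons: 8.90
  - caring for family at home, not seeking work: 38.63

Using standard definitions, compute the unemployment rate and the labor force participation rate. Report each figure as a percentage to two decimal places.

Employed = 140.51 + 8.90 = 149.41 million (anyone who worked, including part-time for economic reasons, counts as employed).
Unemployed = 3.77 + 16.92 = 20.69 million (jobless and actively searching, or on temporary layoff).
Labor force = 149.41 + 20.69 = 170.10 million.
Not in labor force = 3.35 + 56.07 + 38.63 = 98.05 million (those not working and not actively searching are outside the labor force — including those who want a job but have given up searching).
Civilian working-age population = 170.10 + 98.05 = 268.15 million.
Unemployment rate = 20.69 / 170.10 = 12.16%.
Labor force participation rate = 170.10 / 268.15 = 63.43%.

Unemployment rate ≈ 12.16%; labor force participation rate ≈ 63.43%.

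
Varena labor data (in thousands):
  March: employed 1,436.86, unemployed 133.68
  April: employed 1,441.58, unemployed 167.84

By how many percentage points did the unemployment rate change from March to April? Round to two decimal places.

March: labor force = 1,436.86 + 133.68 = 1,570.54; u = 133.68/1,570.54 = 8.51%.
April: labor force = 1,441.58 + 167.84 = 1,609.42; u = 167.84/1,609.42 = 10.43%.
Change = 10.43% − 8.51% = +1.92 pp.

The unemployment rate changed by +1.92 percentage points.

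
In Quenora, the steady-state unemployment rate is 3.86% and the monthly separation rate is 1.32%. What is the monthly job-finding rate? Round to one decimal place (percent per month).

Job-finding rate ≈ 32.9% per month.

From u* = s/(s+f): f = s·(1−u)/u.
f = 1.32 × (1 − 0.0386) / 0.0386 = 1.2690 / 0.0386 ≈ 32.9% per month.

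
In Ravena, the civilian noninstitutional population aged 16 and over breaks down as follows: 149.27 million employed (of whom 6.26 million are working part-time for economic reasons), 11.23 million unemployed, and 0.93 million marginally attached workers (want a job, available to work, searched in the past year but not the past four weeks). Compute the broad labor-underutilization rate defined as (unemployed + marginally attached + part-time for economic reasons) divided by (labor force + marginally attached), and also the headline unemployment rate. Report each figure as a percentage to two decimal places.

Broad underutilization rate ≈ 11.41%; headline unemployment rate ≈ 7.00%.

Labor force = 149.27 + 11.23 = 160.50 million.
Numerator = 11.23 + 0.93 + 6.26 = 18.42 million.
Denominator = 160.50 + 0.93 = 161.43 million.
Broad rate = 18.42 / 161.43 = 11.41%.
Headline unemployment rate = 11.23 / 160.50 = 7.00%.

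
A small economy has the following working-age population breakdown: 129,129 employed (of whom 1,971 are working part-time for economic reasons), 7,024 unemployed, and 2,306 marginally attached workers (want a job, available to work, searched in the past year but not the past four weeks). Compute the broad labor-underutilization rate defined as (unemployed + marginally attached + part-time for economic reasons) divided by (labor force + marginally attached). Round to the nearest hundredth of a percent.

Broad underutilization rate ≈ 8.16%.

Labor force = 129,129 + 7,024 = 136,153.
Numerator = 7,024 + 2,306 + 1,971 = 11,301.
Denominator = 136,153 + 2,306 = 138,459.
Broad rate = 11,301 / 138,459 = 8.16%.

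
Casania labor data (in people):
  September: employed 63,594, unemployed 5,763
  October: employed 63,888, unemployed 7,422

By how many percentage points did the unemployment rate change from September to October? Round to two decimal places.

The unemployment rate changed by +2.10 percentage points.

September: labor force = 63,594 + 5,763 = 69,357; u = 5,763/69,357 = 8.31%.
October: labor force = 63,888 + 7,422 = 71,310; u = 7,422/71,310 = 10.41%.
Change = 10.41% − 8.31% = +2.10 pp.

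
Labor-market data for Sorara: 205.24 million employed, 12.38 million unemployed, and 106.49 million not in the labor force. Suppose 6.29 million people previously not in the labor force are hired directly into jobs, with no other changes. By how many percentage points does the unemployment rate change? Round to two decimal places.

Initially, labor force = 205.24 + 12.38 = 217.62 million, so u = 12.38/217.62 = 5.69%.
After the change, employed and labor force both rise by 6.29; unemployed unchanged → E = 211.53, U = 12.38, labor force = 223.91 million.
New unemployment rate = 12.38 / 223.91 = 5.53%.
Change = 5.53% − 5.69% = −0.16 percentage points.

The unemployment rate changes by −0.16 percentage points.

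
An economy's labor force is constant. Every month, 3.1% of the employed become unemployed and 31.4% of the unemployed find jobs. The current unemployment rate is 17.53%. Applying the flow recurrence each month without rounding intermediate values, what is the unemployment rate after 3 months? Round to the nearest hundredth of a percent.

With a fixed labor force, u_{t+1} = u_t + s·(1−u_t) − f·u_t = u_t·(1−s−f) + s.
Here 1−s−f = 0.655 and s = 0.031.
u_1 = 0.175300 × 0.655 + 0.031 = 0.145821.
u_2 = 0.145821 × 0.655 + 0.031 = 0.126513.
u_3 = 0.126513 × 0.655 + 0.031 = 0.113866.

Unemployment rate after three months ≈ 11.39%.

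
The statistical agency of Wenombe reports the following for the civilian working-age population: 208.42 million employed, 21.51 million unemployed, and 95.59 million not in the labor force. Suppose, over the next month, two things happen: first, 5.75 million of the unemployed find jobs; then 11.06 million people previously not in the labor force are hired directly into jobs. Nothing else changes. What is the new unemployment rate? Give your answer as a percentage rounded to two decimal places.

New unemployment rate ≈ 6.54%.

Initially, labor force = 208.42 + 21.51 = 229.93 million, so u = 21.51/229.93 = 9.36%.
After the first change, unemployed falls and employed rises by 5.75; labor force unchanged → E = 214.17, U = 15.76, labor force = 229.93 million.
After the second change, employed and labor force both rise by 11.06; unemployed unchanged → E = 225.23, U = 15.76, labor force = 240.99 million.
New unemployment rate = 15.76 / 240.99 = 6.54%.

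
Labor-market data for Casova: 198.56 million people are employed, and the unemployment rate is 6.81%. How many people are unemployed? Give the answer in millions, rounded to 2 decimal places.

About 14.51 million are unemployed.

Let U be the number unemployed. The labor force is E + U, and U/(E+U) = 0.0681.
So U = 0.0681 × 198.56 / (1 − 0.0681) = 13.5219 / 0.9319 ≈ 14.51 million.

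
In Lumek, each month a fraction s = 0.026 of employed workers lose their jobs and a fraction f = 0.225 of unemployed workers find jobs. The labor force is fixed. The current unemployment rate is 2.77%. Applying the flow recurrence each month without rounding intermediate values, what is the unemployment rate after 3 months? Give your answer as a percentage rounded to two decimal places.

Unemployment rate after three months ≈ 7.17%.

With a fixed labor force, u_{t+1} = u_t + s·(1−u_t) − f·u_t = u_t·(1−s−f) + s.
Here 1−s−f = 0.749 and s = 0.026.
u_1 = 0.027700 × 0.749 + 0.026 = 0.046747.
u_2 = 0.046747 × 0.749 + 0.026 = 0.061014.
u_3 = 0.061014 × 0.749 + 0.026 = 0.071699.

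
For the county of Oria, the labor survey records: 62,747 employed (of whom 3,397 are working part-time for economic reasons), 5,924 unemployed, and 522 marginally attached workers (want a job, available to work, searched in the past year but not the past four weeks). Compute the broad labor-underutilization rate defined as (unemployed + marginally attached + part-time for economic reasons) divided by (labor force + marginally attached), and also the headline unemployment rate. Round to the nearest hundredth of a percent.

Labor force = 62,747 + 5,924 = 68,671.
Numerator = 5,924 + 522 + 3,397 = 9,843.
Denominator = 68,671 + 522 = 69,193.
Broad rate = 9,843 / 69,193 = 14.23%.
Headline unemployment rate = 5,924 / 68,671 = 8.63%.

Broad underutilization rate ≈ 14.23%; headline unemployment rate ≈ 8.63%.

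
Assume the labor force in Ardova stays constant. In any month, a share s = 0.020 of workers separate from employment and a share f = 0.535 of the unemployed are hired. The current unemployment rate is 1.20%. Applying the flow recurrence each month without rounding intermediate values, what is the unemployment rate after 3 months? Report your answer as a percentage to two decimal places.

Unemployment rate after three months ≈ 3.39%.

With a fixed labor force, u_{t+1} = u_t + s·(1−u_t) − f·u_t = u_t·(1−s−f) + s.
Here 1−s−f = 0.445 and s = 0.020.
u_1 = 0.012000 × 0.445 + 0.020 = 0.025340.
u_2 = 0.025340 × 0.445 + 0.020 = 0.031276.
u_3 = 0.031276 × 0.445 + 0.020 = 0.033918.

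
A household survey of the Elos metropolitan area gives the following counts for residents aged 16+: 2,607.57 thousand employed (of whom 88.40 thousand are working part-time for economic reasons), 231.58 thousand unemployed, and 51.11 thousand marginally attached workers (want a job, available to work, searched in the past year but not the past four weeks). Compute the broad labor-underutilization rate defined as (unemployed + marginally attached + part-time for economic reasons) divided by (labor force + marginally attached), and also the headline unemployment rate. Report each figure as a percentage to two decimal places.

Broad underutilization rate ≈ 12.84%; headline unemployment rate ≈ 8.16%.

Labor force = 2,607.57 + 231.58 = 2,839.15 thousand.
Numerator = 231.58 + 51.11 + 88.40 = 371.09 thousand.
Denominator = 2,839.15 + 51.11 = 2,890.26 thousand.
Broad rate = 371.09 / 2,890.26 = 12.84%.
Headline unemployment rate = 231.58 / 2,839.15 = 8.16%.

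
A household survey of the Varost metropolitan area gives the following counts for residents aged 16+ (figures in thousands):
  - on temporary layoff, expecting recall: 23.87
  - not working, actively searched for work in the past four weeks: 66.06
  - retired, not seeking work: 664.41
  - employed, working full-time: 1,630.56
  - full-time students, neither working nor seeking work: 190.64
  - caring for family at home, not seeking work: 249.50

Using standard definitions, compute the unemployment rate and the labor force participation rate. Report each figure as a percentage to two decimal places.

Unemployment rate ≈ 5.23%; labor force participation rate ≈ 60.90%.

Employed = 1,630.56 thousand.
Unemployed = 23.87 + 66.06 = 89.93 thousand (jobless and actively searching, or on temporary layoff).
Labor force = 1,630.56 + 89.93 = 1,720.49 thousand.
Not in labor force = 664.41 + 190.64 + 249.50 = 1,104.55 thousand (those not working and not actively searching are outside the labor force).
Civilian working-age population = 1,720.49 + 1,104.55 = 2,825.04 thousand.
Unemployment rate = 89.93 / 1,720.49 = 5.23%.
Labor force participation rate = 1,720.49 / 2,825.04 = 60.90%.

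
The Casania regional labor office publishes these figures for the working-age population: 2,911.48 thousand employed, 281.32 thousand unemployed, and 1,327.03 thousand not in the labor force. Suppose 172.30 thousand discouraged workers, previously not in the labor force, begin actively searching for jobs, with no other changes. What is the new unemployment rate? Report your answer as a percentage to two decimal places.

Initially, labor force = 2,911.48 + 281.32 = 3,192.80 thousand, so u = 281.32/3,192.80 = 8.81%.
After the change, unemployed and labor force both rise by 172.30 → E = 2,911.48, U = 453.62, labor force = 3,365.10 thousand.
New unemployment rate = 453.62 / 3,365.10 = 13.48%.

New unemployment rate ≈ 13.48%.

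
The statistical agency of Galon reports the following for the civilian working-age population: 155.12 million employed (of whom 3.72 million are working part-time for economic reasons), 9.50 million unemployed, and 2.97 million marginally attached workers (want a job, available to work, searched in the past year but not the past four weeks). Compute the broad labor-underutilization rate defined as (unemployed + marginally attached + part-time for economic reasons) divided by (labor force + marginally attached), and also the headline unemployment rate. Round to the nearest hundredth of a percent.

Broad underutilization rate ≈ 9.66%; headline unemployment rate ≈ 5.77%.

Labor force = 155.12 + 9.50 = 164.62 million.
Numerator = 9.50 + 2.97 + 3.72 = 16.19 million.
Denominator = 164.62 + 2.97 = 167.59 million.
Broad rate = 16.19 / 167.59 = 9.66%.
Headline unemployment rate = 9.50 / 164.62 = 5.77%.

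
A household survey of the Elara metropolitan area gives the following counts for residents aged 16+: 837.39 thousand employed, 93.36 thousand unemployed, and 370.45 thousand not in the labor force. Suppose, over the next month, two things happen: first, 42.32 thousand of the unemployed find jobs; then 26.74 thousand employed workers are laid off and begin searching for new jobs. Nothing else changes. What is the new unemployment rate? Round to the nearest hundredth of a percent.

Initially, labor force = 837.39 + 93.36 = 930.75 thousand, so u = 93.36/930.75 = 10.03%.
After the first change, unemployed falls and employed rises by 42.32; labor force unchanged → E = 879.71, U = 51.04, labor force = 930.75 thousand.
After the second change, employed falls and unemployed rises by 26.74; labor force unchanged → E = 852.97, U = 77.78, labor force = 930.75 thousand.
New unemployment rate = 77.78 / 930.75 = 8.36%.

New unemployment rate ≈ 8.36%.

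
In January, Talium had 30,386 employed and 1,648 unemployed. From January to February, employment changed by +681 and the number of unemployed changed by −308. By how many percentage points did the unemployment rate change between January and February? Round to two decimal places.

The unemployment rate changed by −1.01 percentage points.

January: labor force = 30,386 + 1,648 = 32,034; u = 1,648/32,034 = 5.14%.
February: labor force = 31,067 + 1,340 = 32,407; u = 1,340/32,407 = 4.13%.
Change = 4.13% − 5.14% = −1.01 pp.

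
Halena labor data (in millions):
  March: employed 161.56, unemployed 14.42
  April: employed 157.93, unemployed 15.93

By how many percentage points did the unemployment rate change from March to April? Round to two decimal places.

The unemployment rate changed by +0.97 percentage points.

March: labor force = 161.56 + 14.42 = 175.98; u = 14.42/175.98 = 8.19%.
April: labor force = 157.93 + 15.93 = 173.86; u = 15.93/173.86 = 9.16%.
Change = 9.16% − 8.19% = +0.97 pp.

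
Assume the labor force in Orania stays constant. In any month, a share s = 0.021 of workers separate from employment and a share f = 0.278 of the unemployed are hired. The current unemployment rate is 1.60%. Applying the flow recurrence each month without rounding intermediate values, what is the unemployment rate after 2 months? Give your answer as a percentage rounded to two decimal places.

Unemployment rate after two months ≈ 4.36%.

With a fixed labor force, u_{t+1} = u_t + s·(1−u_t) − f·u_t = u_t·(1−s−f) + s.
Here 1−s−f = 0.701 and s = 0.021.
u_1 = 0.016000 × 0.701 + 0.021 = 0.032216.
u_2 = 0.032216 × 0.701 + 0.021 = 0.043583.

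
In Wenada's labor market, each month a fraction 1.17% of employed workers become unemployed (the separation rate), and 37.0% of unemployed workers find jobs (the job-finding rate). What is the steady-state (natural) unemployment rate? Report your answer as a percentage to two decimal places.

At steady state the flows balance: s·E = f·U, so U/(E+U) = s/(s+f).
u* = 1.17 / (1.17 + 37.0) = 1.17 / 38.17 = 3.07%.

Steady-state unemployment rate ≈ 3.07%.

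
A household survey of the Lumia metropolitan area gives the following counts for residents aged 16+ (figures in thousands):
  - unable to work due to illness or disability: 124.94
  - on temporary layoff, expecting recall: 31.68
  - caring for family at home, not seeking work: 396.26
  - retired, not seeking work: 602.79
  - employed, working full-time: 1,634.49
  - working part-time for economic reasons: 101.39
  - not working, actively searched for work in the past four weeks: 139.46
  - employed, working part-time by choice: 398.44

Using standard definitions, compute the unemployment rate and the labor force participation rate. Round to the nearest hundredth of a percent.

Unemployment rate ≈ 7.42%; labor force participation rate ≈ 67.23%.

Employed = 1,634.49 + 101.39 + 398.44 = 2,134.32 thousand (anyone who worked, including part-time for economic reasons, counts as employed).
Unemployed = 31.68 + 139.46 = 171.14 thousand (jobless and actively searching, or on temporary layoff).
Labor force = 2,134.32 + 171.14 = 2,305.46 thousand.
Not in labor force = 124.94 + 396.26 + 602.79 = 1,123.99 thousand (those not working and not actively searching are outside the labor force).
Civilian working-age population = 2,305.46 + 1,123.99 = 3,429.45 thousand.
Unemployment rate = 171.14 / 2,305.46 = 7.42%.
Labor force participation rate = 2,305.46 / 3,429.45 = 67.23%.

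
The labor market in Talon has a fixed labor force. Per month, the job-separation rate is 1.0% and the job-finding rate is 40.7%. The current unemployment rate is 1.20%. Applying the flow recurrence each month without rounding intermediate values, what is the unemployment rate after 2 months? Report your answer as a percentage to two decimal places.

Unemployment rate after two months ≈ 1.99%.

With a fixed labor force, u_{t+1} = u_t + s·(1−u_t) − f·u_t = u_t·(1−s−f) + s.
Here 1−s−f = 0.583 and s = 0.010.
u_1 = 0.012000 × 0.583 + 0.010 = 0.016996.
u_2 = 0.016996 × 0.583 + 0.010 = 0.019909.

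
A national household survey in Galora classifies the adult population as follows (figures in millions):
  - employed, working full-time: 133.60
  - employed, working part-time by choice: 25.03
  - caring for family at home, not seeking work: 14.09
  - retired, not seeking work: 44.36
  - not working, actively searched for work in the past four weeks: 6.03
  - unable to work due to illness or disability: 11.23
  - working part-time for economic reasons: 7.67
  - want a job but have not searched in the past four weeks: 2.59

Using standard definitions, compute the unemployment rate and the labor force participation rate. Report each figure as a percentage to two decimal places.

Employed = 133.60 + 25.03 + 7.67 = 166.30 million (anyone who worked, including part-time for economic reasons, counts as employed).
Unemployed = 6.03 million.
Labor force = 166.30 + 6.03 = 172.33 million.
Not in labor force = 14.09 + 44.36 + 11.23 + 2.59 = 72.27 million (those not working and not actively searching are outside the labor force — including those who want a job but have given up searching).
Civilian working-age population = 172.33 + 72.27 = 244.60 million.
Unemployment rate = 6.03 / 172.33 = 3.50%.
Labor force participation rate = 172.33 / 244.60 = 70.45%.

Unemployment rate ≈ 3.50%; labor force participation rate ≈ 70.45%.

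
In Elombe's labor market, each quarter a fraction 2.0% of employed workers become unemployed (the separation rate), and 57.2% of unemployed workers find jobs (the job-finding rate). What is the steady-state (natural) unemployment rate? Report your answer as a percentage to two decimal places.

At steady state the flows balance: s·E = f·U, so U/(E+U) = s/(s+f).
u* = 2.0 / (2.0 + 57.2) = 2.0 / 59.20 = 3.38%.

Steady-state unemployment rate ≈ 3.38%.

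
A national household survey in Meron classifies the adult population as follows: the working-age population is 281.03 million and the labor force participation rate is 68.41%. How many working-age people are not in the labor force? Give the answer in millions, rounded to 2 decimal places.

Share not in the labor force = 1 − 0.6841 = 0.3159.
Not in labor force = 0.3159 × 281.03 ≈ 88.78 million.

About 88.78 million are not in the labor force.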